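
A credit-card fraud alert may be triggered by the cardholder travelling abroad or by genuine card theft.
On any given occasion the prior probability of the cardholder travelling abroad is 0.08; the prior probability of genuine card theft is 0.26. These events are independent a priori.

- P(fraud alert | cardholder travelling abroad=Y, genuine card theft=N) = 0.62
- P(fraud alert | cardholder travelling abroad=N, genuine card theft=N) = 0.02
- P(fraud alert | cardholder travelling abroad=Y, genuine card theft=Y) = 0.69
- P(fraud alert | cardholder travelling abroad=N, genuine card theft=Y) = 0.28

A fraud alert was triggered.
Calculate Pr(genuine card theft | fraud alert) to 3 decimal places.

Pr(genuine card theft | fraud alert) ≈ 0.618

For the numerator, keep only genuine card theft=true terms: 0.066976 + 0.014352 = 0.081328
The normalizing constant is 0.02·0.92·0.74 + 0.28·0.92·0.26 + 0.62·0.08·0.74 + 0.69·0.08·0.26 = 0.131648
Posterior = 0.081328 / 0.131648 ≈ 0.618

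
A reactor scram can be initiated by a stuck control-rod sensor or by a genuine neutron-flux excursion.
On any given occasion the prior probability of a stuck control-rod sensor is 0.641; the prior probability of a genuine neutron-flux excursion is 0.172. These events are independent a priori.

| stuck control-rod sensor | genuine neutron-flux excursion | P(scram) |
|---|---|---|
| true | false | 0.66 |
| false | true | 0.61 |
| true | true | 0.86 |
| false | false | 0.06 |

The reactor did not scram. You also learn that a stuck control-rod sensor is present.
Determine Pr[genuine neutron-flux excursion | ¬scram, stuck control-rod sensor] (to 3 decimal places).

Pr[genuine neutron-flux excursion | ¬scram, stuck control-rod sensor] ≈ 0.079

By total probability over both values of genuine neutron-flux excursion:
  P(¬scram | stuck control-rod sensor) = 0.34·0.828 + 0.14·0.172
        = 0.281520 + 0.024080 = 0.305600
Configurations with genuine neutron-flux excursion contribute 0.024080, so
  P(genuine neutron-flux excursion | ¬scram, stuck control-rod sensor) = 0.024080 / 0.305600 ≈ 0.079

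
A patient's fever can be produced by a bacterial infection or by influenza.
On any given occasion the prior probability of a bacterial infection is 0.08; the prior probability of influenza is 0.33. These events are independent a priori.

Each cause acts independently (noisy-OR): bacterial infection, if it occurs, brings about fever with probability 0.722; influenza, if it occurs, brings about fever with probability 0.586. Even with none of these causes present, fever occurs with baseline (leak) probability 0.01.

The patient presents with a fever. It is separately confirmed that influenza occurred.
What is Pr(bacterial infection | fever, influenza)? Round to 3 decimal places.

Under noisy-OR, P(fever | causes) = 1 − (1−0.01)·∏(1−qᵢ) over the active causes.
Sum P(fever|·) weighted by the priors over both values of bacterial infection:
  P(fever | influenza) = 0.59014×0.92 + 0.886059×0.08
        = 0.542929 + 0.070885 = 0.613814
Keeping only the bacterial infection-present terms gives 0.070885, so
  P(bacterial infection | fever, influenza) = 0.070885 / 0.613814 ≈ 0.115

Pr(bacterial infection | fever, influenza) ≈ 0.115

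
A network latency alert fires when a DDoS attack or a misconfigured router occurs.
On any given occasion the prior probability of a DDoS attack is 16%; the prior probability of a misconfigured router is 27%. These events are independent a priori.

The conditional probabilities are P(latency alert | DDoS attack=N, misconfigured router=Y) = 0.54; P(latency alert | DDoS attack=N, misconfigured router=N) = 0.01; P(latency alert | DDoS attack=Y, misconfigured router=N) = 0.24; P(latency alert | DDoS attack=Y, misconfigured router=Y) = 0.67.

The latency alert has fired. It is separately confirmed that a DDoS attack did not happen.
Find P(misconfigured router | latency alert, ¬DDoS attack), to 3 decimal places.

Enumerate both values of misconfigured router and weight by the priors:
  P(latency alert | ¬DDoS attack) = 0.01×0.73 + 0.54×0.27
        = 0.007300 + 0.145800 = 0.153100
Configurations with misconfigured router contribute 0.145800, so
  P(misconfigured router | latency alert, ¬DDoS attack) = 0.145800 / 0.153100 ≈ 0.952

P(misconfigured router | latency alert, ¬DDoS attack) ≈ 0.952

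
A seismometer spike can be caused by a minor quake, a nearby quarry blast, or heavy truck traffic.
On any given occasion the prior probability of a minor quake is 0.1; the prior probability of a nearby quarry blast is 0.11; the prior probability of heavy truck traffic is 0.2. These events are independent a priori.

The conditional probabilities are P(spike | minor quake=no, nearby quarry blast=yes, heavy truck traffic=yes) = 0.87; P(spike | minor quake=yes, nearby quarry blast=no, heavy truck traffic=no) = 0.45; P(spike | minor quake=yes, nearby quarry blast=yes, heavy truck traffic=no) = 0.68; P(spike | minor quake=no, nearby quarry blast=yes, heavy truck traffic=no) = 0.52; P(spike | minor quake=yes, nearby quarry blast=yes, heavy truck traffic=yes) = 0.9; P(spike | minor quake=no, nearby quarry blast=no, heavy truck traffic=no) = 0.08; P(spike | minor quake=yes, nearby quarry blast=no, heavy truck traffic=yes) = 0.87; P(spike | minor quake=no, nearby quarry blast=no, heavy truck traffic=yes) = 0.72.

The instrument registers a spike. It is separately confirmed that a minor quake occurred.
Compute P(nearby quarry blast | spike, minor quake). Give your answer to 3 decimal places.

Numerator (weight on configurations with nearby quarry blast): 0.059840 + 0.019800 = 0.079640
Normalizer over all consistent configurations: 0.45×0.89×0.8 + 0.87×0.89×0.2 + 0.68×0.11×0.8 + 0.9×0.11×0.2 = 0.554900
Posterior = 0.079640 / 0.554900 ≈ 0.144

P(nearby quarry blast | spike, minor quake) ≈ 0.144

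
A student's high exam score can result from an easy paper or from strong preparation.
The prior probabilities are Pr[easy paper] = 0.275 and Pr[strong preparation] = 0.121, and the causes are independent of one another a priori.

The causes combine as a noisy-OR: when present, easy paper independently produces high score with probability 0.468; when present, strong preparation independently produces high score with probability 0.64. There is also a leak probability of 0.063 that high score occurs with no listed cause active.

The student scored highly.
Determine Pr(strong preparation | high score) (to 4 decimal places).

Under noisy-OR, P(high score | causes) = 1 − (1−0.063)·∏(1−qᵢ) over the active causes.
Sum P(high score|·) weighted by the priors over the 4 (easy paper, strong preparation) configurations:
  P(high score) = 0.063×0.725×0.879 + 0.66268×0.725×0.121 + 0.501516×0.275×0.879 + 0.820546×0.275×0.121
        = 0.040148 + 0.058134 + 0.121229 + 0.027304 = 0.246815
Keeping only the strong preparation-present terms gives 0.085438, so
  P(strong preparation | high score) = 0.085438 / 0.246815 ≈ 0.3462

Pr(strong preparation | high score) ≈ 0.3462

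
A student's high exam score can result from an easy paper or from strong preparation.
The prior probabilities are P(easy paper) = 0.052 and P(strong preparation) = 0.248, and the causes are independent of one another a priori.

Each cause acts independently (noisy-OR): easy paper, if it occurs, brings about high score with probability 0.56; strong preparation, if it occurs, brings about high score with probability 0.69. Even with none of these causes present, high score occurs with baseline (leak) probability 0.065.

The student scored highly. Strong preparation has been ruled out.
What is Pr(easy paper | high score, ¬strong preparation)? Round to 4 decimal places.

Pr(easy paper | high score, ¬strong preparation) ≈ 0.3319

Under noisy-OR, P(high score | causes) = 1 − (1−0.065)·∏(1−qᵢ) over the active causes.
Numerator (weight on configurations with easy paper): 0.5886×0.052 = 0.030607
Normalizer over all consistent configurations: 0.065×0.948 + 0.5886×0.052 = 0.092227
Posterior = 0.030607 / 0.092227 ≈ 0.3319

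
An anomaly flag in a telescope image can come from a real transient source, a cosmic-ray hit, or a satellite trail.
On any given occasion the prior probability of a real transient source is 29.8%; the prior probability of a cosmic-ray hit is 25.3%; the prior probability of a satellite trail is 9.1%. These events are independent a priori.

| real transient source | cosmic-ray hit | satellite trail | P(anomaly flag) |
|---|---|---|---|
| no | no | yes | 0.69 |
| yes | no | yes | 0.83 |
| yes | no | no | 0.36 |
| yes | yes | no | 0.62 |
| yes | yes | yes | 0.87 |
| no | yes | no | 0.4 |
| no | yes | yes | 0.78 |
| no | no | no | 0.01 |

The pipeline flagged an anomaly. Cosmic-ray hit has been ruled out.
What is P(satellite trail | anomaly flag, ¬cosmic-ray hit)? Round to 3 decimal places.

For the numerator, keep only satellite trail=true terms: 0.044079 + 0.022508 = 0.066587
Denominator P(anomaly flag | ¬cosmic-ray hit): 0.01*0.702*0.909 + 0.69*0.702*0.091 + 0.36*0.298*0.909 + 0.83*0.298*0.091 = 0.170486
P(satellite trail | anomaly flag, ¬cosmic-ray hit) = 0.066587/0.170486 ≈ 0.391

P(satellite trail | anomaly flag, ¬cosmic-ray hit) ≈ 0.391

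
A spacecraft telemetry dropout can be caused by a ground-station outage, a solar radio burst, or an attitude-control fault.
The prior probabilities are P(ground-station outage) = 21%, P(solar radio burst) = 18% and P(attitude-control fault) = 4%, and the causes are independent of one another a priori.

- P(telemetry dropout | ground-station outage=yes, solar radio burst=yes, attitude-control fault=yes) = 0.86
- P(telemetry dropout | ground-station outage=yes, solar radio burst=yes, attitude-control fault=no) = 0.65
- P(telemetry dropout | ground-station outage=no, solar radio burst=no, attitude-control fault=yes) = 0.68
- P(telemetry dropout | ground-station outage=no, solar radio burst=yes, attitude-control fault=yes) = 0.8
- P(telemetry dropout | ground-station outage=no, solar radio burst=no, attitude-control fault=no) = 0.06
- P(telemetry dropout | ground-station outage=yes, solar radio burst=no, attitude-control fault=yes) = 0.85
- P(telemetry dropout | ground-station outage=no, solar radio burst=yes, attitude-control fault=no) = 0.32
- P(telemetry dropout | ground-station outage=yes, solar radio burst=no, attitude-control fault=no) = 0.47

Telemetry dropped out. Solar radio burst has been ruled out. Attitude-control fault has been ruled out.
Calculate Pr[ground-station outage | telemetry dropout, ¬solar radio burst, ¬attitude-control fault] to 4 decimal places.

Pr[ground-station outage | telemetry dropout, ¬solar radio burst, ¬attitude-control fault] ≈ 0.6756

For the numerator, keep only ground-station outage=true terms: 0.47*0.21 = 0.098700
Denominator P(telemetry dropout | ¬solar radio burst, ¬attitude-control fault): 0.06*0.79 + 0.47*0.21 = 0.146100
P(ground-station outage | telemetry dropout, ¬solar radio burst, ¬attitude-control fault) = 0.098700/0.146100 ≈ 0.6756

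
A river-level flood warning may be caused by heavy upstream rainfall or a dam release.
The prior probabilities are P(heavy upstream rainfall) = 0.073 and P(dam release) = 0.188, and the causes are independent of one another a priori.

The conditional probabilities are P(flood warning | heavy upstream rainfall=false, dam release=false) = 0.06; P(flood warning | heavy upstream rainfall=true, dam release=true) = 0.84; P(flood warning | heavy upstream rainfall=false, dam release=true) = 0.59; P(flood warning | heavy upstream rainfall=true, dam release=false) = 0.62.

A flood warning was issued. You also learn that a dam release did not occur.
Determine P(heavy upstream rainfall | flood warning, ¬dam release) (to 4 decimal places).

P(heavy upstream rainfall | flood warning, ¬dam release) ≈ 0.4487

For the numerator, keep only heavy upstream rainfall=true terms: 0.62*0.073 = 0.045260
The normalizing constant is 0.06*0.927 + 0.62*0.073 = 0.100880
P(heavy upstream rainfall | flood warning, ¬dam release) = 0.045260/0.100880 ≈ 0.4487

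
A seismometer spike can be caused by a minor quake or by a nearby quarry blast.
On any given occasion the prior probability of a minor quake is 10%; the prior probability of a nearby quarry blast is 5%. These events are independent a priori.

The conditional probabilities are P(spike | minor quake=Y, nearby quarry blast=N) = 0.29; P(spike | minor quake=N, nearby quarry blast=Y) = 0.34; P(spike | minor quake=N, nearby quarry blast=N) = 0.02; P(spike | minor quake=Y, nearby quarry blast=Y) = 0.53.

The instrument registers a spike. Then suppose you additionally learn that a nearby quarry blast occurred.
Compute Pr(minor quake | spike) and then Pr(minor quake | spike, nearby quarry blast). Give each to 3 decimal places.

Pr(minor quake | spike) ≈ 0.482; Pr(minor quake | spike, nearby quarry blast) ≈ 0.148

Enumerate the 4 (minor quake, nearby quarry blast) configurations and weight by the priors:
  P(spike) = 0.02×0.9×0.95 + 0.34×0.9×0.05 + 0.29×0.1×0.95 + 0.53×0.1×0.05
        = 0.017100 + 0.015300 + 0.027550 + 0.002650 = 0.062600
The terms with minor quake present sum to 0.030200, so
  P(minor quake | spike) = 0.030200 / 0.062600 ≈ 0.482

With the extra evidence:
Weight on minor quake=true, given the evidence: 0.53×0.1 = 0.053000
Normalizer over all consistent configurations: 0.34×0.9 + 0.53×0.1 = 0.359000
P(minor quake | spike, nearby quarry blast) = 0.053000/0.359000 ≈ 0.148
— nearby quarry blast explains away the evidence for minor quake.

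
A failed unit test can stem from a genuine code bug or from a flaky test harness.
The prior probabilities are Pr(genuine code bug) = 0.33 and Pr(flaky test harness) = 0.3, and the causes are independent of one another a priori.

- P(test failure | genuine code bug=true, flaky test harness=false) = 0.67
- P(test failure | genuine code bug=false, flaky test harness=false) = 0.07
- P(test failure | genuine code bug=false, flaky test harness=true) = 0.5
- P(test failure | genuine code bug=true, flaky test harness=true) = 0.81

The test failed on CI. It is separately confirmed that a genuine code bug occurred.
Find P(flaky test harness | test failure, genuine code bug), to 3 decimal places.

P(flaky test harness | test failure, genuine code bug) ≈ 0.341

By total probability over both values of flaky test harness:
  P(test failure | genuine code bug) = 0.67*0.7 + 0.81*0.3
        = 0.469000 + 0.243000 = 0.712000
The terms with flaky test harness present sum to 0.243000, so
  P(flaky test harness | test failure, genuine code bug) = 0.243000 / 0.712000 ≈ 0.341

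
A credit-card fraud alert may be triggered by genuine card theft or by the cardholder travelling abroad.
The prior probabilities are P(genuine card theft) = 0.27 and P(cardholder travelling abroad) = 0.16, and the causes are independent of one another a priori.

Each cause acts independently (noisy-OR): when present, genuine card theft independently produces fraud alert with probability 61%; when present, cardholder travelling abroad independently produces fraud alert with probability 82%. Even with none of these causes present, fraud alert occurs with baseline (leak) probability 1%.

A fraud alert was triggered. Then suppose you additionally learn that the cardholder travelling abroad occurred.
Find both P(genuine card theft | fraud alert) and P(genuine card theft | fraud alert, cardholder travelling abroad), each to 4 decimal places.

P(genuine card theft | fraud alert) ≈ 0.6373; P(genuine card theft | fraud alert, cardholder travelling abroad) ≈ 0.2952

Under noisy-OR, P(fraud alert | causes) = 1 − (1−0.01)·∏(1−qᵢ) over the active causes.
By total probability over the 4 (genuine card theft, cardholder travelling abroad) configurations:
  P(fraud alert) = 0.01*0.73*0.84 + 0.8218*0.73*0.16 + 0.6139*0.27*0.84 + 0.930502*0.27*0.16
        = 0.006132 + 0.095986 + 0.139233 + 0.040198 = 0.281549
Configurations with genuine card theft contribute 0.179431, so
  P(genuine card theft | fraud alert) = 0.179431 / 0.281549 ≈ 0.6373

With the extra evidence:
P(fraud alert | cardholder travelling abroad) = 0.8218×0.73 + 0.930502×0.27 = 0.599914 + 0.251236 = 0.851150
Restricting to configurations with genuine card theft present: 0.930502×0.27 = 0.251236.
So P(genuine card theft | fraud alert, cardholder travelling abroad) = 0.251236/0.851150 ≈ 0.2952.
— cardholder travelling abroad explains away the evidence for genuine card theft.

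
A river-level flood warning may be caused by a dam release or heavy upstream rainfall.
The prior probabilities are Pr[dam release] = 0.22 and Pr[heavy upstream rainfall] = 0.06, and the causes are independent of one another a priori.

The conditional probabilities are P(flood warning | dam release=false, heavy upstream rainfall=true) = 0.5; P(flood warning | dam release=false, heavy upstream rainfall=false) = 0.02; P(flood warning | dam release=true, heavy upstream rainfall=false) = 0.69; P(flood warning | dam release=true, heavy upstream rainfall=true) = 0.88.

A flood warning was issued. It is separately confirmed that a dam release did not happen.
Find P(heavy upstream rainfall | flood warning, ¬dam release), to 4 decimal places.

P(heavy upstream rainfall | flood warning, ¬dam release) ≈ 0.6148

Numerator (weight on configurations with heavy upstream rainfall): 0.5·0.06 = 0.030000
Denominator P(flood warning | ¬dam release): 0.02·0.94 + 0.5·0.06 = 0.048800
Posterior = 0.030000 / 0.048800 ≈ 0.6148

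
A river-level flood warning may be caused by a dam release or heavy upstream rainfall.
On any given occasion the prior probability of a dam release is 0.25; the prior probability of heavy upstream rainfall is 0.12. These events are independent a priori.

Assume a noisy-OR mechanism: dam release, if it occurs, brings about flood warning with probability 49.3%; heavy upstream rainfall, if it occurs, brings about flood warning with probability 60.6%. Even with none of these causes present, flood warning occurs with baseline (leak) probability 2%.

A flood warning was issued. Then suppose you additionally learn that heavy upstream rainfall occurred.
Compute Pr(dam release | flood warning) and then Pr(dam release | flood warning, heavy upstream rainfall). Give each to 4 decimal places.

Under noisy-OR, P(flood warning | causes) = 1 − (1−0.02)·∏(1−qᵢ) over the active causes.
P(flood warning) = 0.02×0.75×0.88 + 0.61388×0.75×0.12 + 0.50314×0.25×0.88 + 0.804237×0.25×0.12 = 0.013200 + 0.055249 + 0.110691 + 0.024127 = 0.203267
Restricting to configurations with dam release present: 0.110691 + 0.024127 = 0.134818.
P(dam release | flood warning) = 0.134818 / 0.203267 ≈ 0.6633

Now condition on the additional information:
Weight on dam release=true, given the evidence: 0.804237*0.25 = 0.201059
Normalizer over all consistent configurations: 0.61388*0.75 + 0.804237*0.25 = 0.661469
P(dam release | flood warning, heavy upstream rainfall) = 0.201059/0.661469 ≈ 0.3040

Pr(dam release | flood warning) ≈ 0.6633; Pr(dam release | flood warning, heavy upstream rainfall) ≈ 0.3040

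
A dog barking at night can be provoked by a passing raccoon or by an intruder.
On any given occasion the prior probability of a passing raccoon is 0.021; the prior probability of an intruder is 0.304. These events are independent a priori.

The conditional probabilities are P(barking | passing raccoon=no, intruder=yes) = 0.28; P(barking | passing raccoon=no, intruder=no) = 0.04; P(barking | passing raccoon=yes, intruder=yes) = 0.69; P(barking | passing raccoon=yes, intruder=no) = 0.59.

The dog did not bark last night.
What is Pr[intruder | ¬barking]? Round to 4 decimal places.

Pr[intruder | ¬barking] ≈ 0.2468

By total probability over the 4 (passing raccoon, intruder) configurations:
  P(¬barking) = 0.96*0.979*0.696 + 0.72*0.979*0.304 + 0.41*0.021*0.696 + 0.31*0.021*0.304
        = 0.654129 + 0.214284 + 0.005993 + 0.001979 = 0.876385
Keeping only the intruder-present terms gives 0.216263, so
  P(intruder | ¬barking) = 0.216263 / 0.876385 ≈ 0.2468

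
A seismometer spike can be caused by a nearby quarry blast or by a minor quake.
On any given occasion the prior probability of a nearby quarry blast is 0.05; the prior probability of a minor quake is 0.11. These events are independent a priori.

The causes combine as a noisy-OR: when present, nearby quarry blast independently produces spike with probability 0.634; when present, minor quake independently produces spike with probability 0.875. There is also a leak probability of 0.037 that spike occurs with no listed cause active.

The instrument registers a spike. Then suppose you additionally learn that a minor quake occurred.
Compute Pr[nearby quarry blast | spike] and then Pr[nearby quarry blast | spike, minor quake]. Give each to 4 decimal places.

Pr[nearby quarry blast | spike] ≈ 0.2166; Pr[nearby quarry blast | spike, minor quake] ≈ 0.0541

Under noisy-OR, P(spike | causes) = 1 − (1−0.037)·∏(1−qᵢ) over the active causes.
P(spike) = 0.037×0.95×0.89 + 0.879625×0.95×0.11 + 0.647542×0.05×0.89 + 0.955943×0.05×0.11 = 0.031283 + 0.091921 + 0.028816 + 0.005258 = 0.157278
Restricting to configurations with nearby quarry blast present: 0.028816 + 0.005258 = 0.034074.
P(nearby quarry blast | spike) = 0.034074 / 0.157278 ≈ 0.2166

With the extra evidence:
For the numerator, keep only nearby quarry blast=true terms: 0.955943*0.05 = 0.047797
The normalizing constant is 0.879625*0.95 + 0.955943*0.05 = 0.883441
P(nearby quarry blast | spike, minor quake) = 0.047797/0.883441 ≈ 0.0541
This is intercausal reasoning (explaining away): once minor quake accounts for the spike, nearby quarry blast becomes less likely.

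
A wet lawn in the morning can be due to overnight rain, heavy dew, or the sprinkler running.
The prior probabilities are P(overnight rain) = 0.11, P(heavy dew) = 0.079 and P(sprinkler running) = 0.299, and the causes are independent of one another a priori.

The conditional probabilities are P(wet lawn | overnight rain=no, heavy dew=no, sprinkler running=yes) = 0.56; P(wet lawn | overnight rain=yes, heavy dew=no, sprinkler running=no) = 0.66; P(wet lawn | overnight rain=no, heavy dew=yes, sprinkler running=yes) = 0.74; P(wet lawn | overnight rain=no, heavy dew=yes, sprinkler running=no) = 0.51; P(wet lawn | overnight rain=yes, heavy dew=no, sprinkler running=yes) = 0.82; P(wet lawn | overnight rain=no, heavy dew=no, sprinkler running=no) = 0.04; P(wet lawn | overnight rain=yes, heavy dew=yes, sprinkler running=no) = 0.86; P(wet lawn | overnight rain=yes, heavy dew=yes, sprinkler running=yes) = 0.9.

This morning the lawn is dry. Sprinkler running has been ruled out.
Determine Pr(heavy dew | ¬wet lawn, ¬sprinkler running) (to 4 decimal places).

Pr(heavy dew | ¬wet lawn, ¬sprinkler running) ≈ 0.0416

Weight on heavy dew=true, given the evidence: 0.034452 + 0.001217 = 0.035669
Normalizer over all consistent configurations: 0.96*0.89*0.921 + 0.49*0.89*0.079 + 0.34*0.11*0.921 + 0.14*0.11*0.079 = 0.857016
P(heavy dew | ¬wet lawn, ¬sprinkler running) = 0.035669/0.857016 ≈ 0.0416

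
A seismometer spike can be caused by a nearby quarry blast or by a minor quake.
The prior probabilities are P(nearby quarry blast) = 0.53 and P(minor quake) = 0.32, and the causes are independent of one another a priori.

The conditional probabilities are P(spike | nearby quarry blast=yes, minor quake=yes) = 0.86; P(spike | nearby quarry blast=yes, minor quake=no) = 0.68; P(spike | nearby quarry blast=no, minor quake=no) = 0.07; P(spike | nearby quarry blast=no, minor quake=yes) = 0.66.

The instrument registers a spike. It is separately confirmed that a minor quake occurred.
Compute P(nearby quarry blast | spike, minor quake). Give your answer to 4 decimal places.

By total probability over both values of nearby quarry blast:
  P(spike | minor quake) = 0.66×0.47 + 0.86×0.53
        = 0.310200 + 0.455800 = 0.766000
Keeping only the nearby quarry blast-present terms gives 0.455800, so
  P(nearby quarry blast | spike, minor quake) = 0.455800 / 0.766000 ≈ 0.5950

P(nearby quarry blast | spike, minor quake) ≈ 0.5950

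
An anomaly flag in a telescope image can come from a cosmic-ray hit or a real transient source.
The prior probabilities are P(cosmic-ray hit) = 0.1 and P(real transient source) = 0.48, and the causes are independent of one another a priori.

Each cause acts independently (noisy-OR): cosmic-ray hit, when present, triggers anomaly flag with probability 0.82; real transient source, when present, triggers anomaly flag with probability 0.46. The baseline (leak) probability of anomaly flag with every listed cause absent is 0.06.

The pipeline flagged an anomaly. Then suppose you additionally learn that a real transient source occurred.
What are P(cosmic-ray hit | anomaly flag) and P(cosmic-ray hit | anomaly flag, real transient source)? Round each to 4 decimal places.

P(cosmic-ray hit | anomaly flag) ≈ 0.2650; P(cosmic-ray hit | anomaly flag, real transient source) ≈ 0.1701

Under noisy-OR, P(anomaly flag | causes) = 1 − (1−0.06)·∏(1−qᵢ) over the active causes.
P(anomaly flag) = 0.06*0.9*0.52 + 0.4924*0.9*0.48 + 0.8308*0.1*0.52 + 0.908632*0.1*0.48 = 0.028080 + 0.212717 + 0.043202 + 0.043614 = 0.327613
Of this, 0.086816 comes from 0.043202 + 0.043614 (the cosmic-ray hit=true cases).
Hence the posterior is 0.086816/0.327613 ≈ 0.2650.

Now condition on the additional information:
Weight on cosmic-ray hit=true, given the evidence: 0.908632·0.1 = 0.090863
Denominator P(anomaly flag | real transient source): 0.4924·0.9 + 0.908632·0.1 = 0.534023
P(cosmic-ray hit | anomaly flag, real transient source) = 0.090863/0.534023 ≈ 0.1701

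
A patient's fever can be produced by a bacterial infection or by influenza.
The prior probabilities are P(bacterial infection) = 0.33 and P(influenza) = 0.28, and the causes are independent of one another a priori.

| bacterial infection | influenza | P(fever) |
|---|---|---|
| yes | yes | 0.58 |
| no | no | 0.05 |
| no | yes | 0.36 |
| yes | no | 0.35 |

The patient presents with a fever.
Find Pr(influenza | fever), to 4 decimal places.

Pr(influenza | fever) ≈ 0.5303

Sum P(fever|·) weighted by the priors over the 4 (bacterial infection, influenza) configurations:
  P(fever) = 0.05×0.67×0.72 + 0.36×0.67×0.28 + 0.35×0.33×0.72 + 0.58×0.33×0.28
        = 0.024120 + 0.067536 + 0.083160 + 0.053592 = 0.228408
The terms with influenza present sum to 0.121128, so
  P(influenza | fever) = 0.121128 / 0.228408 ≈ 0.5303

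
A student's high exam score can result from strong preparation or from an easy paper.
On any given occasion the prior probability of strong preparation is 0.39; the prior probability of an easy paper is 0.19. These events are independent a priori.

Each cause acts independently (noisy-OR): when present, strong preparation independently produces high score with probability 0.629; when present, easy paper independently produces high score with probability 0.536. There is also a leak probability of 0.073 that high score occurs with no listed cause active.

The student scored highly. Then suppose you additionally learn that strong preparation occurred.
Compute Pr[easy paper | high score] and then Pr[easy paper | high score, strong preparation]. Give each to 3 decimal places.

Under noisy-OR, P(high score | causes) = 1 − (1−0.073)·∏(1−qᵢ) over the active causes.
Sum P(high score|·) weighted by the priors over the 4 (strong preparation, easy paper) configurations:
  P(high score) = 0.073*0.61*0.81 + 0.569872*0.61*0.19 + 0.656083*0.39*0.81 + 0.840423*0.39*0.19
        = 0.036069 + 0.066048 + 0.207257 + 0.062275 = 0.371649
Configurations with easy paper contribute 0.128323, so
  P(easy paper | high score) = 0.128323 / 0.371649 ≈ 0.345

Now condition on the additional information:
Enumerate both values of easy paper and weight by the priors:
  P(high score | strong preparation) = 0.656083*0.81 + 0.840423*0.19
        = 0.531427 + 0.159680 = 0.691107
Keeping only the easy paper-present terms gives 0.159680, so
  P(easy paper | high score, strong preparation) = 0.159680 / 0.691107 ≈ 0.231
— strong preparation explains away the evidence for easy paper.

Pr[easy paper | high score] ≈ 0.345; Pr[easy paper | high score, strong preparation] ≈ 0.231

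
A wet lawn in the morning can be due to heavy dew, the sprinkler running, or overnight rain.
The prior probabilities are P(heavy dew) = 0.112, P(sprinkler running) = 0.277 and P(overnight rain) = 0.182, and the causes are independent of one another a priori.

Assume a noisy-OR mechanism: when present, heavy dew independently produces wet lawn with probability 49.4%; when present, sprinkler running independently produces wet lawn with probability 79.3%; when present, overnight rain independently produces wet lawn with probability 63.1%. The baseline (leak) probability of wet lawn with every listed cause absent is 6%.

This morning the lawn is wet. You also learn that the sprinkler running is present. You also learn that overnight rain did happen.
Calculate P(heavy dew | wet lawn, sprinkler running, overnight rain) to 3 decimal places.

Under noisy-OR, P(wet lawn | causes) = 1 − (1−0.06)·∏(1−qᵢ) over the active causes.
For the numerator, keep only heavy dew=true terms: 0.963669×0.112 = 0.107931
Denominator P(wet lawn | sprinkler running, overnight rain): 0.9282×0.888 + 0.963669×0.112 = 0.932173
P(heavy dew | wet lawn, sprinkler running, overnight rain) = 0.107931/0.932173 ≈ 0.116

P(heavy dew | wet lawn, sprinkler running, overnight rain) ≈ 0.116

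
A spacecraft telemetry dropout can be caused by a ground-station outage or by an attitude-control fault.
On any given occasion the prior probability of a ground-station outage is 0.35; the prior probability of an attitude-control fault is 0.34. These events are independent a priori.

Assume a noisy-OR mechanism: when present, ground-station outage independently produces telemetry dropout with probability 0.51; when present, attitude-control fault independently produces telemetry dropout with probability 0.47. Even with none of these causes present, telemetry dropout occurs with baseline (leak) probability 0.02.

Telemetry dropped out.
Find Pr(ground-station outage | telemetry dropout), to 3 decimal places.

Under noisy-OR, P(telemetry dropout | causes) = 1 − (1−0.02)·∏(1−qᵢ) over the active causes.
Weight on ground-station outage=true, given the evidence: 0.120074 + 0.088714 = 0.208788
Denominator P(telemetry dropout): 0.02×0.65×0.66 + 0.4806×0.65×0.34 + 0.5198×0.35×0.66 + 0.745494×0.35×0.34 = 0.323581
P(ground-station outage | telemetry dropout) = 0.208788/0.323581 ≈ 0.645

Pr(ground-station outage | telemetry dropout) ≈ 0.645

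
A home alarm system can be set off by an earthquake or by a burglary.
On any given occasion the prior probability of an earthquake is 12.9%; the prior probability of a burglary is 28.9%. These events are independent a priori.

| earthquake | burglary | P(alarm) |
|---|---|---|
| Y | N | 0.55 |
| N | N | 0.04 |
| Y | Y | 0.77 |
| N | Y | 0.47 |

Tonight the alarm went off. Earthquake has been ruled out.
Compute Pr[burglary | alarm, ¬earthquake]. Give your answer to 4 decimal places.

Pr[burglary | alarm, ¬earthquake] ≈ 0.8269

Weight on burglary=true, given the evidence: 0.47*0.289 = 0.135830
The normalizing constant is 0.04*0.711 + 0.47*0.289 = 0.164270
Posterior = 0.135830 / 0.164270 ≈ 0.8269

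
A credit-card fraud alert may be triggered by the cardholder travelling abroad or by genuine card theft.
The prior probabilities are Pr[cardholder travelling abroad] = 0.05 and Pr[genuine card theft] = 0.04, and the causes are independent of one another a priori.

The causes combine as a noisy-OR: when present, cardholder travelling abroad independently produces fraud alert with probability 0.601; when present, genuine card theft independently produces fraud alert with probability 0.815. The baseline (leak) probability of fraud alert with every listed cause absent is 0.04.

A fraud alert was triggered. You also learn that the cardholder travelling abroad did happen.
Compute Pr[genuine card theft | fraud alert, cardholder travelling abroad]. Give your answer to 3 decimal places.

Under noisy-OR, P(fraud alert | causes) = 1 − (1−0.04)·∏(1−qᵢ) over the active causes.
Weight on genuine card theft=true, given the evidence: 0.929138·0.04 = 0.037166
Denominator P(fraud alert | cardholder travelling abroad): 0.61696·0.96 + 0.929138·0.04 = 0.629448
P(genuine card theft | fraud alert, cardholder travelling abroad) = 0.037166/0.629448 ≈ 0.059

Pr[genuine card theft | fraud alert, cardholder travelling abroad] ≈ 0.059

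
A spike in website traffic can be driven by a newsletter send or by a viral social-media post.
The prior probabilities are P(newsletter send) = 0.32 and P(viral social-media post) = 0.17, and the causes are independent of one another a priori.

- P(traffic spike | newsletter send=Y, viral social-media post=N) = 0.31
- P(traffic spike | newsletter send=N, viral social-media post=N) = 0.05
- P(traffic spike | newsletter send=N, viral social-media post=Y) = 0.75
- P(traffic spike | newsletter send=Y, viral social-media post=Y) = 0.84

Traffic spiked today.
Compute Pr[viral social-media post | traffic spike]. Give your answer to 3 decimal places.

Weight on viral social-media post=true, given the evidence: 0.086700 + 0.045696 = 0.132396
The normalizing constant is 0.05·0.68·0.83 + 0.75·0.68·0.17 + 0.31·0.32·0.83 + 0.84·0.32·0.17 = 0.242952
P(viral social-media post | traffic spike) = 0.132396/0.242952 ≈ 0.545

Pr[viral social-media post | traffic spike] ≈ 0.545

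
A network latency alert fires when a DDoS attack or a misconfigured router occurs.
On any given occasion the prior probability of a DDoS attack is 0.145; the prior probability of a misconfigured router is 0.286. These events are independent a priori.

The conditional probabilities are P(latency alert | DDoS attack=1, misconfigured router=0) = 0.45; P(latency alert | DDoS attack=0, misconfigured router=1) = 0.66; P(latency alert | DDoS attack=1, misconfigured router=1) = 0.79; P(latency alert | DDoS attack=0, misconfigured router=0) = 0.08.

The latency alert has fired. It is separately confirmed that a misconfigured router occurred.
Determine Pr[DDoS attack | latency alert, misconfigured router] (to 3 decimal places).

For the numerator, keep only DDoS attack=true terms: 0.79·0.145 = 0.114550
Denominator P(latency alert | misconfigured router): 0.66·0.855 + 0.79·0.145 = 0.678850
P(DDoS attack | latency alert, misconfigured router) = 0.114550/0.678850 ≈ 0.169

Pr[DDoS attack | latency alert, misconfigured router] ≈ 0.169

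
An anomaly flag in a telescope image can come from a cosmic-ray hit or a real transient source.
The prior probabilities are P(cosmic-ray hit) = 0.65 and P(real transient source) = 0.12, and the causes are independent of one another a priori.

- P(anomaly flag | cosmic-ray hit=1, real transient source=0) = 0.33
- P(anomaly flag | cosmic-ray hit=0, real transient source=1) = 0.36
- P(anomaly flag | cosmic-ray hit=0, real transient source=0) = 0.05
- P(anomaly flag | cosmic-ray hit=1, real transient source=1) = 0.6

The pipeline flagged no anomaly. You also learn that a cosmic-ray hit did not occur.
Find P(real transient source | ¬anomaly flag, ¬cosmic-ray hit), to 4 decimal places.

P(real transient source | ¬anomaly flag, ¬cosmic-ray hit) ≈ 0.0841

For the numerator, keep only real transient source=true terms: 0.64×0.12 = 0.076800
Normalizer over all consistent configurations: 0.95×0.88 + 0.64×0.12 = 0.912800
Posterior = 0.076800 / 0.912800 ≈ 0.0841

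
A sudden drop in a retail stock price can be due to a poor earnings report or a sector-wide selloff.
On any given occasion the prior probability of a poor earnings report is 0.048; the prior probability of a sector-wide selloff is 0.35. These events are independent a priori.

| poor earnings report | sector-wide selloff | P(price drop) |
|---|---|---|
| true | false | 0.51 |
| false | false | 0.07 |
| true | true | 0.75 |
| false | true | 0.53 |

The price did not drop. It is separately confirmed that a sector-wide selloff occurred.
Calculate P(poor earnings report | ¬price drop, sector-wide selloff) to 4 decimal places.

P(poor earnings report | ¬price drop, sector-wide selloff) ≈ 0.0261

P(¬price drop | sector-wide selloff) = 0.47·0.952 + 0.25·0.048 = 0.447440 + 0.012000 = 0.459440
Restricting to configurations with poor earnings report present: 0.25·0.048 = 0.012000.
So P(poor earnings report | ¬price drop, sector-wide selloff) = 0.012000/0.459440 ≈ 0.0261.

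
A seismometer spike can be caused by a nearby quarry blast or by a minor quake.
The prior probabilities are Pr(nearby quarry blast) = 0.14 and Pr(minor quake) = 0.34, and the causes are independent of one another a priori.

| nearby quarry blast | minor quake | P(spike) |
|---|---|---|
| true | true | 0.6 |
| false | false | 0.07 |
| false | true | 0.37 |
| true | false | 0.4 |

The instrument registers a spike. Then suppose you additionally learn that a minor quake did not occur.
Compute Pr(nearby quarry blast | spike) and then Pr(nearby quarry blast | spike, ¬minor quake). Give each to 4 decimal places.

Sum P(spike|·) weighted by the priors over the 4 (nearby quarry blast, minor quake) configurations:
  P(spike) = 0.07×0.86×0.66 + 0.37×0.86×0.34 + 0.4×0.14×0.66 + 0.6×0.14×0.34
        = 0.039732 + 0.108188 + 0.036960 + 0.028560 = 0.213440
Configurations with nearby quarry blast contribute 0.065520, so
  P(nearby quarry blast | spike) = 0.065520 / 0.213440 ≈ 0.3070

Now condition on the additional information:
By total probability over both values of nearby quarry blast:
  P(spike | ¬minor quake) = 0.07*0.86 + 0.4*0.14
        = 0.060200 + 0.056000 = 0.116200
Configurations with nearby quarry blast contribute 0.056000, so
  P(nearby quarry blast | spike, ¬minor quake) = 0.056000 / 0.116200 ≈ 0.4819
With minor quake excluded, nearby quarry blast must carry more of the explanatory weight for the spike.

Pr(nearby quarry blast | spike) ≈ 0.3070; Pr(nearby quarry blast | spike, ¬minor quake) ≈ 0.4819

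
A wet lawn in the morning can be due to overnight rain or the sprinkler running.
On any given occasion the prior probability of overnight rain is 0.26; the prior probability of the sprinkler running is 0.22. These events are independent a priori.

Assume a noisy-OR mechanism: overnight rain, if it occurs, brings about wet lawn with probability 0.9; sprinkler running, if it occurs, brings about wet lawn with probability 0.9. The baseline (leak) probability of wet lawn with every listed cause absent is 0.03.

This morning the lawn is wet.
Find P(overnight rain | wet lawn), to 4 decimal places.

Under noisy-OR, P(wet lawn | causes) = 1 − (1−0.03)·∏(1−qᵢ) over the active causes.
For the numerator, keep only overnight rain=true terms: 0.183128 + 0.056645 = 0.239773
Normalizer over all consistent configurations: 0.03·0.74·0.78 + 0.903·0.74·0.22 + 0.903·0.26·0.78 + 0.9903·0.26·0.22 = 0.404097
Posterior = 0.239773 / 0.404097 ≈ 0.5934

P(overnight rain | wet lawn) ≈ 0.5934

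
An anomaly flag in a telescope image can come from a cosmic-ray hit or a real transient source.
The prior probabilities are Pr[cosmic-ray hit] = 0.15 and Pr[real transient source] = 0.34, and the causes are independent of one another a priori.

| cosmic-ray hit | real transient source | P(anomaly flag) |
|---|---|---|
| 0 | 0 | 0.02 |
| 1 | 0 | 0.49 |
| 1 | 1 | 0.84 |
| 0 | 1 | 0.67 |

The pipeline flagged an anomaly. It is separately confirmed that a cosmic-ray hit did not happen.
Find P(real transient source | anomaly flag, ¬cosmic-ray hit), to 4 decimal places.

P(anomaly flag | ¬cosmic-ray hit) = 0.02·0.66 + 0.67·0.34 = 0.013200 + 0.227800 = 0.241000
Restricting to configurations with real transient source present: 0.67·0.34 = 0.227800.
Hence the posterior is 0.227800/0.241000 ≈ 0.9452.

P(real transient source | anomaly flag, ¬cosmic-ray hit) ≈ 0.9452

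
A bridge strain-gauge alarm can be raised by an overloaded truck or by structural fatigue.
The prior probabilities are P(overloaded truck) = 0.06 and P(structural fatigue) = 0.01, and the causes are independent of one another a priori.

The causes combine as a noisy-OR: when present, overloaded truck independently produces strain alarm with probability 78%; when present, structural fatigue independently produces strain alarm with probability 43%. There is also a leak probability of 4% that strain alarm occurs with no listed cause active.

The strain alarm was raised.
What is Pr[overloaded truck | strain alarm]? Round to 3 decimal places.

Pr[overloaded truck | strain alarm] ≈ 0.533

Under noisy-OR, P(strain alarm | causes) = 1 − (1−0.04)·∏(1−qᵢ) over the active causes.
Enumerate the 4 (overloaded truck, structural fatigue) configurations and weight by the priors:
  P(strain alarm) = 0.04*0.94*0.99 + 0.4528*0.94*0.01 + 0.7888*0.06*0.99 + 0.879616*0.06*0.01
        = 0.037224 + 0.004256 + 0.046855 + 0.000528 = 0.088863
Keeping only the overloaded truck-present terms gives 0.047383, so
  P(overloaded truck | strain alarm) = 0.047383 / 0.088863 ≈ 0.533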